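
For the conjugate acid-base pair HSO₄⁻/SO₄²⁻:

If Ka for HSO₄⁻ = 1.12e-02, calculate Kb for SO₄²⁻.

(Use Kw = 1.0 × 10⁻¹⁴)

For a conjugate pair Ka × Kb = Kw, so Kb = Kw/Ka = 1.0 × 10⁻¹⁴ / 1.12e-02 = 8.93e-13.

K_b = 8.93e-13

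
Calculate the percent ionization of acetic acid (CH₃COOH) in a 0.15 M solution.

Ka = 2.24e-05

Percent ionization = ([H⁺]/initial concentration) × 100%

Using Ka equilibrium: x² + Ka×x - Ka×C = 0. Solving: [H⁺] = 1.8219e-03. Percent = (1.8219e-03/0.15) × 100

Percent ionization = 1.21%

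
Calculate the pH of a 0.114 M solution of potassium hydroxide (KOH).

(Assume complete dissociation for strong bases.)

[OH⁻] = 0.114 M for strong base. pOH = -log[OH⁻] = 0.94, pH = 14 - pOH

pH = 13.06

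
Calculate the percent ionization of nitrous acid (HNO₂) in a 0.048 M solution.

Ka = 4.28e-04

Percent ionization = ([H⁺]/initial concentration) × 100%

Using Ka equilibrium: x² + Ka×x - Ka×C = 0. Solving: [H⁺] = 4.3236e-03. Percent = (4.3236e-03/0.048) × 100

Percent ionization = 9.01%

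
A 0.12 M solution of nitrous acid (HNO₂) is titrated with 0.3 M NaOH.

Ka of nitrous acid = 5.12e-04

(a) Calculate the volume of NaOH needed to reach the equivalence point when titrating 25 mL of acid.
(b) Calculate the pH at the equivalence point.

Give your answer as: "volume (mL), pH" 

moles acid = 0.12 × 25/1000 = 0.003 mol; V_base = moles/0.3 × 1000 = 10.0 mL. At equivalence only the conjugate base is present: [A⁻] = 0.003/0.035 = 8.5714e-02 M. Kb = Kw/Ka = 1.95e-11; [OH⁻] = √(Kb × [A⁻]) = 1.2939e-06; pOH = 5.89; pH = 14 - pOH = 8.11.

V = 10.0 mL, pH = 8.11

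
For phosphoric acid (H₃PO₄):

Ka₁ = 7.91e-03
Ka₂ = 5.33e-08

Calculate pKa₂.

pKa₂ = -log(Ka₂) = -log(5.33e-08) = 7.27.

pK_{a2} = 7.27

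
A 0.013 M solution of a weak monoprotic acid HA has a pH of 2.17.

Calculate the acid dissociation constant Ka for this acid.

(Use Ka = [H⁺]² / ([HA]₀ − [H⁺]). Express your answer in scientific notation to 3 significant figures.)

[H⁺] = 10^(−pH) = 10^(−2.17) = 6.761e-03 M. For HA ⇌ H⁺ + A⁻, Ka = [H⁺][A⁻]/[HA] = [H⁺]² / ([HA]₀ − [H⁺]) = (6.761e-03)² / (0.013 − 6.761e-03) = 7.33e-03.

K_a = 7.33e-03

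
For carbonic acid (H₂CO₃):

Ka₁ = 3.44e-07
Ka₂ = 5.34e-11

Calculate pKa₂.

pKa₂ = -log(Ka₂) = -log(5.34e-11) = 10.27.

pK_{a2} = 10.27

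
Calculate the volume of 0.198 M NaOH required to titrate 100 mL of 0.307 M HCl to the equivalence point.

At equivalence: moles acid = moles base. moles HCl = 0.307 × 100/1000 = 0.0307 mol. V_base = moles / 0.198 × 1000 = 155.1 mL.

V_{base} = 155.1 mL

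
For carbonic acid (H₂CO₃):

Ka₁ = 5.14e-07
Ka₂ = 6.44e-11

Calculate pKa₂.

pKa₂ = -log(Ka₂) = -log(6.44e-11) = 10.19.

pK_{a2} = 10.19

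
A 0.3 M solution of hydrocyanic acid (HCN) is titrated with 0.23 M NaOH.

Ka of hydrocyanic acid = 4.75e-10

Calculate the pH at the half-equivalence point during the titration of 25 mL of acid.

At half-equivalence [HA] = [A⁻], so Henderson-Hasselbalch gives pH = pKa = -log(4.75e-10) = 9.32.

pH = pKa = 9.32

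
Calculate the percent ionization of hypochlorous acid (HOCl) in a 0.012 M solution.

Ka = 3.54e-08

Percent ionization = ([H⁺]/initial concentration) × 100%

Using Ka equilibrium: x² + Ka×x - Ka×C = 0. Solving: [H⁺] = 2.0593e-05. Percent = (2.0593e-05/0.012) × 100

Percent ionization = 0.172%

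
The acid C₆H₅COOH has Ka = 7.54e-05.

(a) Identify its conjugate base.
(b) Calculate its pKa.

(a) The conjugate base is formed by removing one H⁺ from C₆H₅COOH, giving C₆H₅COO⁻. (b) pKa = -log(Ka) = -log(7.54e-05) = 4.12.

Conjugate base: C₆H₅COO⁻; pK_a = 4.12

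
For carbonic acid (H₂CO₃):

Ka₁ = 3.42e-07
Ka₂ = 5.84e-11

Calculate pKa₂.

pKa₂ = -log(Ka₂) = -log(5.84e-11) = 10.23.

pK_{a2} = 10.23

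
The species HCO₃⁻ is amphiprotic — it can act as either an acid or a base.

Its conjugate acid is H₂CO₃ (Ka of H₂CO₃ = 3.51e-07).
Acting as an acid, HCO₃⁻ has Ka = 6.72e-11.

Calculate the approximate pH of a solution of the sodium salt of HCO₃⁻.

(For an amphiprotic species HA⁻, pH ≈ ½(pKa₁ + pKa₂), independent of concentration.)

pKa₁ = -log(3.51e-07) = 6.45; pKa₂ = -log(6.72e-11) = 10.17. For an amphiprotic species, pH ≈ ½(pKa₁ + pKa₂) = ½(6.45 + 10.17) = 8.31.

pH = 8.31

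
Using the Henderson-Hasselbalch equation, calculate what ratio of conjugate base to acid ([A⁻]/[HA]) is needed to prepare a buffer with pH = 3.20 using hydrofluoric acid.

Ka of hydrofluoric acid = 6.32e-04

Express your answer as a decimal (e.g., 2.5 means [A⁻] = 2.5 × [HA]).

pKa = -log(6.32e-04) = 3.1993. pH = pKa + log([A⁻]/[HA]), so log([A⁻]/[HA]) = pH − pKa = 3.20 − 3.1993 = 0.0007. [A⁻]/[HA] = 10^(0.0007) = 1.00

[A⁻]/[HA] = 1.00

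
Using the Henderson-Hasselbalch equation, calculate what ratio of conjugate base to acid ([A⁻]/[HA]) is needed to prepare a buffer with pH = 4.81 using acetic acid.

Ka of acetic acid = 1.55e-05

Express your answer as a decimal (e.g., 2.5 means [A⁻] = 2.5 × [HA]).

pKa = -log(1.55e-05) = 4.8097. pH = pKa + log([A⁻]/[HA]), so log([A⁻]/[HA]) = pH − pKa = 4.81 − 4.8097 = 0.0003. [A⁻]/[HA] = 10^(0.0003) = 1.00

[A⁻]/[HA] = 1.00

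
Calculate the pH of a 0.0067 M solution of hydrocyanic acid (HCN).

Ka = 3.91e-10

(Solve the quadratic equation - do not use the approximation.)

x² + Ka×x - Ka×C = 0. Using quadratic formula: [H⁺] = 1.6184e-06

pH = 5.79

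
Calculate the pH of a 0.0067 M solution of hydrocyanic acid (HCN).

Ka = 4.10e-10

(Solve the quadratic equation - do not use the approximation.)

x² + Ka×x - Ka×C = 0. Using quadratic formula: [H⁺] = 1.6572e-06

pH = 5.78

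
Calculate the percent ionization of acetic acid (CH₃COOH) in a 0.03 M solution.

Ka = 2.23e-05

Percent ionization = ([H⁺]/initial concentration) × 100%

Using Ka equilibrium: x² + Ka×x - Ka×C = 0. Solving: [H⁺] = 8.0685e-04. Percent = (8.0685e-04/0.03) × 100

Percent ionization = 2.69%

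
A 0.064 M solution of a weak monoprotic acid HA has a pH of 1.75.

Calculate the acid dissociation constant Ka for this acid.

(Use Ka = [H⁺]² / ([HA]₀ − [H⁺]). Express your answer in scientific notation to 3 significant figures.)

[H⁺] = 10^(−pH) = 10^(−1.75) = 1.778e-02 M. For HA ⇌ H⁺ + A⁻, Ka = [H⁺][A⁻]/[HA] = [H⁺]² / ([HA]₀ − [H⁺]) = (1.778e-02)² / (0.064 − 1.778e-02) = 6.84e-03.

K_a = 6.84e-03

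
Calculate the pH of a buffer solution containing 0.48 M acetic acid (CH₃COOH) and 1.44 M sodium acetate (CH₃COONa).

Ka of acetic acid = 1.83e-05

pKa = -log(1.83e-05) = 4.74. pH = pKa + log([A⁻]/[HA]) = 4.74 + log(1.44/0.48)

pH = 5.21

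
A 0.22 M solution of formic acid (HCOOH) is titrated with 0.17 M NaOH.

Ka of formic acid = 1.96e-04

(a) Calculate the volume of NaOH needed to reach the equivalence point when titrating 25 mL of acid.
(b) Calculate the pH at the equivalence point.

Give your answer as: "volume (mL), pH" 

moles acid = 0.22 × 25/1000 = 0.0055 mol; V_base = moles/0.17 × 1000 = 32.4 mL. At equivalence only the conjugate base is present: [A⁻] = 0.0055/0.057 = 9.5897e-02 M. Kb = Kw/Ka = 5.10e-11; [OH⁻] = √(Kb × [A⁻]) = 2.2120e-06; pOH = 5.66; pH = 14 - pOH = 8.34.

V = 32.4 mL, pH = 8.34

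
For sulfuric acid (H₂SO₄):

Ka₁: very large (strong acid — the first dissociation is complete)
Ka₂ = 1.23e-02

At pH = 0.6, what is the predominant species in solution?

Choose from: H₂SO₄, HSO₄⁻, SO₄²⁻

The first dissociation is complete, so H₂SO₄ itself is never the predominant species in water; pKa₂ = -log(1.23e-02) = 1.91. For a polyprotic acid the predominant species crosses at each pKa: below pKa_n the protonated form dominates, above it the deprotonated form does. At pH = 0.6, the predominant species is HSO₄⁻.

HSO₄⁻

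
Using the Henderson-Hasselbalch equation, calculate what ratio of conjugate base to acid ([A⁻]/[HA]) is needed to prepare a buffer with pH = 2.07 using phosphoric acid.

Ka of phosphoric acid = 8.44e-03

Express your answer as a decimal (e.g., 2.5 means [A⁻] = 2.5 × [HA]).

pKa = -log(8.44e-03) = 2.0737. pH = pKa + log([A⁻]/[HA]), so log([A⁻]/[HA]) = pH − pKa = 2.07 − 2.0737 = -0.0037. [A⁻]/[HA] = 10^(-0.0037) = 0.992

[A⁻]/[HA] = 0.992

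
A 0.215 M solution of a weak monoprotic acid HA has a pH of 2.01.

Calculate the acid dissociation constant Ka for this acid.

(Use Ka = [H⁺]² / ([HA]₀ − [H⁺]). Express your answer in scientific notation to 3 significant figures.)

[H⁺] = 10^(−pH) = 10^(−2.01) = 9.772e-03 M. For HA ⇌ H⁺ + A⁻, Ka = [H⁺][A⁻]/[HA] = [H⁺]² / ([HA]₀ − [H⁺]) = (9.772e-03)² / (0.215 − 9.772e-03) = 4.65e-04.

K_a = 4.65e-04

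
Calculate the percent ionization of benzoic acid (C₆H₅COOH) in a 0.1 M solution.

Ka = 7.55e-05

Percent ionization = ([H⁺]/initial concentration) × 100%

Using Ka equilibrium: x² + Ka×x - Ka×C = 0. Solving: [H⁺] = 2.7102e-03. Percent = (2.7102e-03/0.1) × 100

Percent ionization = 2.71%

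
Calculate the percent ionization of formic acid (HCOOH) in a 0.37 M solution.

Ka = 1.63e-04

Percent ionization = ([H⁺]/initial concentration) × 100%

Using Ka equilibrium: x² + Ka×x - Ka×C = 0. Solving: [H⁺] = 7.6849e-03. Percent = (7.6849e-03/0.37) × 100

Percent ionization = 2.08%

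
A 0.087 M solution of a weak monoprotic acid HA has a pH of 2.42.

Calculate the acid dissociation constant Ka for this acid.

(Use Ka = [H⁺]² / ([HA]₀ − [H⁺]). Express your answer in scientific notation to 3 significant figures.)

[H⁺] = 10^(−pH) = 10^(−2.42) = 3.802e-03 M. For HA ⇌ H⁺ + A⁻, Ka = [H⁺][A⁻]/[HA] = [H⁺]² / ([HA]₀ − [H⁺]) = (3.802e-03)² / (0.087 − 3.802e-03) = 1.74e-04.

K_a = 1.74e-04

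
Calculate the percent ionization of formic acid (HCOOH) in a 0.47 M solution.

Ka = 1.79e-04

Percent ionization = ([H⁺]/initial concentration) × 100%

Using Ka equilibrium: x² + Ka×x - Ka×C = 0. Solving: [H⁺] = 9.0832e-03. Percent = (9.0832e-03/0.47) × 100

Percent ionization = 1.93%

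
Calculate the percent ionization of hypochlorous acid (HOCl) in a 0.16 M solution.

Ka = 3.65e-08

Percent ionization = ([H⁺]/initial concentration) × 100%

Using Ka equilibrium: x² + Ka×x - Ka×C = 0. Solving: [H⁺] = 7.6402e-05. Percent = (7.6402e-05/0.16) × 100

Percent ionization = 0.0478%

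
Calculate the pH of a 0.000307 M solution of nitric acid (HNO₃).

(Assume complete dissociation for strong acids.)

[H⁺] = 0.000307 M for strong acid. pH = -log[H⁺] = -log(0.000307)

pH = 3.51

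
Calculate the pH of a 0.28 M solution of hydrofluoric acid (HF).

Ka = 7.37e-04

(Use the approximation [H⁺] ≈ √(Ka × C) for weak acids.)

[H⁺] = √(Ka × C) = √(7.37e-04 × 0.28) = 1.4365e-02. pH = -log(1.4365e-02)

pH = 1.84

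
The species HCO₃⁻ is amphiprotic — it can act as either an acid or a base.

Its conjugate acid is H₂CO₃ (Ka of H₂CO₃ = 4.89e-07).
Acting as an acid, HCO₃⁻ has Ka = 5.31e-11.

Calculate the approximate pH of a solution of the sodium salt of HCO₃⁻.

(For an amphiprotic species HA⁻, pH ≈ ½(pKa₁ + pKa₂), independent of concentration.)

pKa₁ = -log(4.89e-07) = 6.31; pKa₂ = -log(5.31e-11) = 10.27. For an amphiprotic species, pH ≈ ½(pKa₁ + pKa₂) = ½(6.31 + 10.27) = 8.29.

pH = 8.29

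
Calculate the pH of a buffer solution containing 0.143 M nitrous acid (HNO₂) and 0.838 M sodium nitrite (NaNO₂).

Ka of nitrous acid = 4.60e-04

pKa = -log(4.60e-04) = 3.34. pH = pKa + log([A⁻]/[HA]) = 3.34 + log(0.838/0.143)

pH = 4.11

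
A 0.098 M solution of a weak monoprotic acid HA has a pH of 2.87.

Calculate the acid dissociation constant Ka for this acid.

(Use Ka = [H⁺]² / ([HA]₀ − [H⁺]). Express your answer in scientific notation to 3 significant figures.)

[H⁺] = 10^(−pH) = 10^(−2.87) = 1.349e-03 M. For HA ⇌ H⁺ + A⁻, Ka = [H⁺][A⁻]/[HA] = [H⁺]² / ([HA]₀ − [H⁺]) = (1.349e-03)² / (0.098 − 1.349e-03) = 1.88e-05.

K_a = 1.88e-05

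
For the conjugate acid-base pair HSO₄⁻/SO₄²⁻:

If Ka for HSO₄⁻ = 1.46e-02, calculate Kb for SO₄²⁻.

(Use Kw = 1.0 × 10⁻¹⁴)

For a conjugate pair Ka × Kb = Kw, so Kb = Kw/Ka = 1.0 × 10⁻¹⁴ / 1.46e-02 = 6.85e-13.

K_b = 6.85e-13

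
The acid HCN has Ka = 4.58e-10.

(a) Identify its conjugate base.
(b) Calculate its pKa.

(a) The conjugate base is formed by removing one H⁺ from HCN, giving CN⁻. (b) pKa = -log(Ka) = -log(4.58e-10) = 9.34.

Conjugate base: CN⁻; pK_a = 9.34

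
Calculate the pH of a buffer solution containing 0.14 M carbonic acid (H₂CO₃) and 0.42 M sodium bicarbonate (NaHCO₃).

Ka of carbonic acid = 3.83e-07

pKa = -log(3.83e-07) = 6.42. pH = pKa + log([A⁻]/[HA]) = 6.42 + log(0.42/0.14)

pH = 6.89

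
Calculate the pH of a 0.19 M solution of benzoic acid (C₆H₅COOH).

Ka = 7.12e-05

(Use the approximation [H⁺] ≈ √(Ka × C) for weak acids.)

[H⁺] = √(Ka × C) = √(7.12e-05 × 0.19) = 3.6780e-03. pH = -log(3.6780e-03)

pH = 2.43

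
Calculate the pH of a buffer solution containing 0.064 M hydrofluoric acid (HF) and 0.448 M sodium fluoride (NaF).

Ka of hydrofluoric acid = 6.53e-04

pKa = -log(6.53e-04) = 3.19. pH = pKa + log([A⁻]/[HA]) = 3.19 + log(0.448/0.064)

pH = 4.03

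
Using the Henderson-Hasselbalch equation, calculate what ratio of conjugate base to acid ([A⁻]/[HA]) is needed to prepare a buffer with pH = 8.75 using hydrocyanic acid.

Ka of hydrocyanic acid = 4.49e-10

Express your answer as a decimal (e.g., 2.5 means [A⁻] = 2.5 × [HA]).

pKa = -log(4.49e-10) = 9.3478. pH = pKa + log([A⁻]/[HA]), so log([A⁻]/[HA]) = pH − pKa = 8.75 − 9.3478 = -0.5978. [A⁻]/[HA] = 10^(-0.5978) = 0.252

[A⁻]/[HA] = 0.252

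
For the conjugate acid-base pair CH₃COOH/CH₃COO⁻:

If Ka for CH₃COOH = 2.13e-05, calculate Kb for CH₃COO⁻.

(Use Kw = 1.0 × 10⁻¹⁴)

For a conjugate pair Ka × Kb = Kw, so Kb = Kw/Ka = 1.0 × 10⁻¹⁴ / 2.13e-05 = 4.69e-10.

K_b = 4.69e-10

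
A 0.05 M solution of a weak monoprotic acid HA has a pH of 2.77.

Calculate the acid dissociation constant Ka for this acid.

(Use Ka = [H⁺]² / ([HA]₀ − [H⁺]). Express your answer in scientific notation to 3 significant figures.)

[H⁺] = 10^(−pH) = 10^(−2.77) = 1.698e-03 M. For HA ⇌ H⁺ + A⁻, Ka = [H⁺][A⁻]/[HA] = [H⁺]² / ([HA]₀ − [H⁺]) = (1.698e-03)² / (0.05 − 1.698e-03) = 5.97e-05.

K_a = 5.97e-05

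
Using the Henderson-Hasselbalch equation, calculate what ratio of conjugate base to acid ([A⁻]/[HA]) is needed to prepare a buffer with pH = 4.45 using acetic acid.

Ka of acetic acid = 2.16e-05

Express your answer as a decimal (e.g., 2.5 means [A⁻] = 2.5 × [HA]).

pKa = -log(2.16e-05) = 4.6655. pH = pKa + log([A⁻]/[HA]), so log([A⁻]/[HA]) = pH − pKa = 4.45 − 4.6655 = -0.2155. [A⁻]/[HA] = 10^(-0.2155) = 0.609

[A⁻]/[HA] = 0.609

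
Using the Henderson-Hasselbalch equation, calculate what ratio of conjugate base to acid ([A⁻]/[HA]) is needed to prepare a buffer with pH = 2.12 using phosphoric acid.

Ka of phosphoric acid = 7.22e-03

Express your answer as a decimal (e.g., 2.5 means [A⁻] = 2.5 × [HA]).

pKa = -log(7.22e-03) = 2.1415. pH = pKa + log([A⁻]/[HA]), so log([A⁻]/[HA]) = pH − pKa = 2.12 − 2.1415 = -0.0215. [A⁻]/[HA] = 10^(-0.0215) = 0.952

[A⁻]/[HA] = 0.952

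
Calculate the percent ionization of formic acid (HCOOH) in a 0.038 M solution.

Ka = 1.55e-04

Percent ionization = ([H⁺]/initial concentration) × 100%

Using Ka equilibrium: x² + Ka×x - Ka×C = 0. Solving: [H⁺] = 2.3507e-03. Percent = (2.3507e-03/0.038) × 100

Percent ionization = 6.19%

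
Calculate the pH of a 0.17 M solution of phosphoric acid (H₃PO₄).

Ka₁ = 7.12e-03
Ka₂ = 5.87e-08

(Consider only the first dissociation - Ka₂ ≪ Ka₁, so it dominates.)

First dissociation dominates. From Ka₁ = [H⁺][HA⁻]/[H₂A], x² + Ka₁·x − Ka₁·C = 0 with C = 0.17 M and Ka₁ = 7.12e-03. Solving: [H⁺] = (−Ka₁ + √(Ka₁² + 4·Ka₁·C)) / 2 = 3.1412e-02 M. pH = -log(3.1412e-02) = 1.50.

pH = 1.50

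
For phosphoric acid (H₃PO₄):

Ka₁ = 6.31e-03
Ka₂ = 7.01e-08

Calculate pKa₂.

pKa₂ = -log(Ka₂) = -log(7.01e-08) = 7.15.

pK_{a2} = 7.15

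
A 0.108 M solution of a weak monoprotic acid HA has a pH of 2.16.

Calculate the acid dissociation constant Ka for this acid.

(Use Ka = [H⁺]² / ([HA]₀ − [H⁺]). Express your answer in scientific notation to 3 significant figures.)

[H⁺] = 10^(−pH) = 10^(−2.16) = 6.918e-03 M. For HA ⇌ H⁺ + A⁻, Ka = [H⁺][A⁻]/[HA] = [H⁺]² / ([HA]₀ − [H⁺]) = (6.918e-03)² / (0.108 − 6.918e-03) = 4.74e-04.

K_a = 4.74e-04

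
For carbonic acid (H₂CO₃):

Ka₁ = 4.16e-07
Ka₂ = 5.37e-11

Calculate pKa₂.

pKa₂ = -log(Ka₂) = -log(5.37e-11) = 10.27.

pK_{a2} = 10.27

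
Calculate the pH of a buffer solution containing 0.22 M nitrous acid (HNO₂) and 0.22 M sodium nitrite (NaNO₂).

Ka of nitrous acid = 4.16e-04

pKa = -log(4.16e-04) = 3.38. pH = pKa + log([A⁻]/[HA]) = 3.38 + log(0.22/0.22)

pH = 3.38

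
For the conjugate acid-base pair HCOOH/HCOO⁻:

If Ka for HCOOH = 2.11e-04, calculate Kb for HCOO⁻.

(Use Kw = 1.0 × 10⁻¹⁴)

For a conjugate pair Ka × Kb = Kw, so Kb = Kw/Ka = 1.0 × 10⁻¹⁴ / 2.11e-04 = 4.74e-11.

K_b = 4.74e-11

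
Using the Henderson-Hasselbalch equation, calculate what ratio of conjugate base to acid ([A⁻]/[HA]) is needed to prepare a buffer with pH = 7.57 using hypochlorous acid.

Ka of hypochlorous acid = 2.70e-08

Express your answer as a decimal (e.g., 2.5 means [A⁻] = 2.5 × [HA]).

pKa = -log(2.70e-08) = 7.5686. pH = pKa + log([A⁻]/[HA]), so log([A⁻]/[HA]) = pH − pKa = 7.57 − 7.5686 = 0.0014. [A⁻]/[HA] = 10^(0.0014) = 1.00

[A⁻]/[HA] = 1.00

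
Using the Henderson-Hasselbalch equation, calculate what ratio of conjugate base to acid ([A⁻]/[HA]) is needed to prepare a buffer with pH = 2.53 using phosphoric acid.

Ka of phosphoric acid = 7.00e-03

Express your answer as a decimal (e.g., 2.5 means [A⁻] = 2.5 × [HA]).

pKa = -log(7.00e-03) = 2.1549. pH = pKa + log([A⁻]/[HA]), so log([A⁻]/[HA]) = pH − pKa = 2.53 − 2.1549 = 0.3751. [A⁻]/[HA] = 10^(0.3751) = 2.37

[A⁻]/[HA] = 2.37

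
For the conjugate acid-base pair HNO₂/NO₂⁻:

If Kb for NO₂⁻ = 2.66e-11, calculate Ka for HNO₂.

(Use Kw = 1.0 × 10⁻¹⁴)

For a conjugate pair Ka × Kb = Kw, so Ka = Kw/Kb = 1.0 × 10⁻¹⁴ / 2.66e-11 = 3.76e-04.

K_a = 3.76e-04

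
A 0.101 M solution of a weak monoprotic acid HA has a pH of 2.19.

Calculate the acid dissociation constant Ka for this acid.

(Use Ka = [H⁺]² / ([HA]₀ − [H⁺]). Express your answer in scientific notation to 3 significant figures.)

[H⁺] = 10^(−pH) = 10^(−2.19) = 6.457e-03 M. For HA ⇌ H⁺ + A⁻, Ka = [H⁺][A⁻]/[HA] = [H⁺]² / ([HA]₀ − [H⁺]) = (6.457e-03)² / (0.101 − 6.457e-03) = 4.41e-04.

K_a = 4.41e-04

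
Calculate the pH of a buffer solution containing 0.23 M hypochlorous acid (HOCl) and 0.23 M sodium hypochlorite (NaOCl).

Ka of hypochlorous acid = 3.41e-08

pKa = -log(3.41e-08) = 7.47. pH = pKa + log([A⁻]/[HA]) = 7.47 + log(0.23/0.23)

pH = 7.47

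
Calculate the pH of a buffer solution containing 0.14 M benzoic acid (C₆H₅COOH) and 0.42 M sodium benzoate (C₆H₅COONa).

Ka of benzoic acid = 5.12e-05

pKa = -log(5.12e-05) = 4.29. pH = pKa + log([A⁻]/[HA]) = 4.29 + log(0.42/0.14)

pH = 4.77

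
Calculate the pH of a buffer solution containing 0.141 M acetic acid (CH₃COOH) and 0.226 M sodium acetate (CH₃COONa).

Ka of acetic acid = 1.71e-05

pKa = -log(1.71e-05) = 4.77. pH = pKa + log([A⁻]/[HA]) = 4.77 + log(0.226/0.141)

pH = 4.97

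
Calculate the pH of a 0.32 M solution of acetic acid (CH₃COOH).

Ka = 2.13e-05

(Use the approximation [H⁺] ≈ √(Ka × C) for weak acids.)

[H⁺] = √(Ka × C) = √(2.13e-05 × 0.32) = 2.6107e-03. pH = -log(2.6107e-03)

pH = 2.58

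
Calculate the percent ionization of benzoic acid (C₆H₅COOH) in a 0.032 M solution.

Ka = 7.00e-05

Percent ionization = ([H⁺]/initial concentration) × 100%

Using Ka equilibrium: x² + Ka×x - Ka×C = 0. Solving: [H⁺] = 1.4621e-03. Percent = (1.4621e-03/0.032) × 100

Percent ionization = 4.57%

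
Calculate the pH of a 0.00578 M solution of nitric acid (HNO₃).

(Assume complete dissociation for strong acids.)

[H⁺] = 0.00578 M for strong acid. pH = -log[H⁺] = -log(0.00578)

pH = 2.24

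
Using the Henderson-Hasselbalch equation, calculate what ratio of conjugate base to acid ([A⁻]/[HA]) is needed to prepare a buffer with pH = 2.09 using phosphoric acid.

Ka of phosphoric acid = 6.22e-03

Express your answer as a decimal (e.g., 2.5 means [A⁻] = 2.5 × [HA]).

pKa = -log(6.22e-03) = 2.2062. pH = pKa + log([A⁻]/[HA]), so log([A⁻]/[HA]) = pH − pKa = 2.09 − 2.2062 = -0.1162. [A⁻]/[HA] = 10^(-0.1162) = 0.765

[A⁻]/[HA] = 0.765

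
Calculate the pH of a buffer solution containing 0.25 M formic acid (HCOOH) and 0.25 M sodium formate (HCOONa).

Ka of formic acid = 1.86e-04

pKa = -log(1.86e-04) = 3.73. pH = pKa + log([A⁻]/[HA]) = 3.73 + log(0.25/0.25)

pH = 3.73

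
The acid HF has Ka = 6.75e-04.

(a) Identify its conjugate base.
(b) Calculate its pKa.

(a) The conjugate base is formed by removing one H⁺ from HF, giving F⁻. (b) pKa = -log(Ka) = -log(6.75e-04) = 3.17.

Conjugate base: F⁻; pK_a = 3.17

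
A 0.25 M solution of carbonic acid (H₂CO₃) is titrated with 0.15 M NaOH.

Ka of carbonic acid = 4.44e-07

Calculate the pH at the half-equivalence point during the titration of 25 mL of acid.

At half-equivalence [HA] = [A⁻], so Henderson-Hasselbalch gives pH = pKa = -log(4.44e-07) = 6.35.

pH = pKa = 6.35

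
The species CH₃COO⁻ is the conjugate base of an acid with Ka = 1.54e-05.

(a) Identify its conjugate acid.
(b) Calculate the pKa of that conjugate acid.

(a) The conjugate acid is formed by adding one H⁺ to CH₃COO⁻, giving CH₃COOH. (b) pKa = -log(Ka) = -log(1.54e-05) = 4.81.

Conjugate acid: CH₃COOH; pK_a = 4.81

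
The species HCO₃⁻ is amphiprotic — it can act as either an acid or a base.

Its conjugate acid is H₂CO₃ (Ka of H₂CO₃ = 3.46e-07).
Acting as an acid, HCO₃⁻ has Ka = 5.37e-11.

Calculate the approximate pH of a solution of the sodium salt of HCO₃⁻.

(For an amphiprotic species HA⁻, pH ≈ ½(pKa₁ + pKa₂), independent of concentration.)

pKa₁ = -log(3.46e-07) = 6.46; pKa₂ = -log(5.37e-11) = 10.27. For an amphiprotic species, pH ≈ ½(pKa₁ + pKa₂) = ½(6.46 + 10.27) = 8.37.

pH = 8.37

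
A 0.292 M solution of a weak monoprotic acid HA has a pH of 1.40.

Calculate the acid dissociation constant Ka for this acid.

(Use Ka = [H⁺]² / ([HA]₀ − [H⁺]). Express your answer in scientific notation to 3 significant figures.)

[H⁺] = 10^(−pH) = 10^(−1.40) = 3.981e-02 M. For HA ⇌ H⁺ + A⁻, Ka = [H⁺][A⁻]/[HA] = [H⁺]² / ([HA]₀ − [H⁺]) = (3.981e-02)² / (0.292 − 3.981e-02) = 6.28e-03.

K_a = 6.28e-03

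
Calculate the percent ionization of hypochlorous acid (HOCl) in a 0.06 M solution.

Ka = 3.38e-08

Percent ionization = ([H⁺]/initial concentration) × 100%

Using Ka equilibrium: x² + Ka×x - Ka×C = 0. Solving: [H⁺] = 4.5016e-05. Percent = (4.5016e-05/0.06) × 100

Percent ionization = 0.075%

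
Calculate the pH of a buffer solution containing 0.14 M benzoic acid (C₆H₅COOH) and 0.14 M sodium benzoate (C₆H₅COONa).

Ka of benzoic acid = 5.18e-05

pKa = -log(5.18e-05) = 4.29. pH = pKa + log([A⁻]/[HA]) = 4.29 + log(0.14/0.14)

pH = 4.29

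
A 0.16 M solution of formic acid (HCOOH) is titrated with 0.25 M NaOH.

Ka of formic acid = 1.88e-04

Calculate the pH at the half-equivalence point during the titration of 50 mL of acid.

At half-equivalence [HA] = [A⁻], so Henderson-Hasselbalch gives pH = pKa = -log(1.88e-04) = 3.73.

pH = pKa = 3.73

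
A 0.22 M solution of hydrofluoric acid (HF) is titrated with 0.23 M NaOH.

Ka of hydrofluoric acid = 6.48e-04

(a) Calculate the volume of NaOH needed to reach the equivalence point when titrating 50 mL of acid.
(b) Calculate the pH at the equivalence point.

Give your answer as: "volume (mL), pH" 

moles acid = 0.22 × 50/1000 = 0.011 mol; V_base = moles/0.23 × 1000 = 47.8 mL. At equivalence only the conjugate base is present: [A⁻] = 0.011/0.098 = 1.1244e-01 M. Kb = Kw/Ka = 1.54e-11; [OH⁻] = √(Kb × [A⁻]) = 1.3173e-06; pOH = 5.88; pH = 14 - pOH = 8.12.

V = 47.8 mL, pH = 8.12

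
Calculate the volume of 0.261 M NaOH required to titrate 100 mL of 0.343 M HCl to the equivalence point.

At equivalence: moles acid = moles base. moles HCl = 0.343 × 100/1000 = 0.0343 mol. V_base = moles / 0.261 × 1000 = 131.4 mL.

V_{base} = 131.4 mL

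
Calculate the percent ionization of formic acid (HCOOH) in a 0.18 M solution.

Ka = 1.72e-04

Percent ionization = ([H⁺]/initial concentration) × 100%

Using Ka equilibrium: x² + Ka×x - Ka×C = 0. Solving: [H⁺] = 5.4788e-03. Percent = (5.4788e-03/0.18) × 100

Percent ionization = 3.04%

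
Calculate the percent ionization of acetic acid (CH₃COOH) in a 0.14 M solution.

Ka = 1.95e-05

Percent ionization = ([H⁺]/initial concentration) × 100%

Using Ka equilibrium: x² + Ka×x - Ka×C = 0. Solving: [H⁺] = 1.6425e-03. Percent = (1.6425e-03/0.14) × 100

Percent ionization = 1.17%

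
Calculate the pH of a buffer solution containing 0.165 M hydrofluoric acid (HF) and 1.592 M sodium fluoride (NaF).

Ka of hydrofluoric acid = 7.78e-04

pKa = -log(7.78e-04) = 3.11. pH = pKa + log([A⁻]/[HA]) = 3.11 + log(1.592/0.165)

pH = 4.09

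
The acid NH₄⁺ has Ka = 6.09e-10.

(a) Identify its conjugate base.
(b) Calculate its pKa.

(a) The conjugate base is formed by removing one H⁺ from NH₄⁺, giving NH₃. (b) pKa = -log(Ka) = -log(6.09e-10) = 9.22.

Conjugate base: NH₃; pK_a = 9.22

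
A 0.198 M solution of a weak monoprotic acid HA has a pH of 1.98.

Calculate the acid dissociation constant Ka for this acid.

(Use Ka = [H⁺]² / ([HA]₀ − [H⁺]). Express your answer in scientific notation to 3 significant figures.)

[H⁺] = 10^(−pH) = 10^(−1.98) = 1.047e-02 M. For HA ⇌ H⁺ + A⁻, Ka = [H⁺][A⁻]/[HA] = [H⁺]² / ([HA]₀ − [H⁺]) = (1.047e-02)² / (0.198 − 1.047e-02) = 5.85e-04.

K_a = 5.85e-04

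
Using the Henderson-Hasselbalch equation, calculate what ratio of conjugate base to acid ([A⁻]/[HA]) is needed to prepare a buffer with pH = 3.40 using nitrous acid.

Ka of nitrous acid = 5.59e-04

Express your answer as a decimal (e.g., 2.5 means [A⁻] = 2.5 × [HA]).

pKa = -log(5.59e-04) = 3.2526. pH = pKa + log([A⁻]/[HA]), so log([A⁻]/[HA]) = pH − pKa = 3.40 − 3.2526 = 0.1474. [A⁻]/[HA] = 10^(0.1474) = 1.40

[A⁻]/[HA] = 1.40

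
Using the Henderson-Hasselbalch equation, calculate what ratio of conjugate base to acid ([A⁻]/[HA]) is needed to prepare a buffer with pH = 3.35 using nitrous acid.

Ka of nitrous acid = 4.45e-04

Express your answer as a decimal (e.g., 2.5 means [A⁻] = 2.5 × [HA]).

pKa = -log(4.45e-04) = 3.3516. pH = pKa + log([A⁻]/[HA]), so log([A⁻]/[HA]) = pH − pKa = 3.35 − 3.3516 = -0.0016. [A⁻]/[HA] = 10^(-0.0016) = 0.996

[A⁻]/[HA] = 0.996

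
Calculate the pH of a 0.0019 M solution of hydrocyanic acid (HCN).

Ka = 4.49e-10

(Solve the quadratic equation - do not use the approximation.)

x² + Ka×x - Ka×C = 0. Using quadratic formula: [H⁺] = 9.2341e-07

pH = 6.03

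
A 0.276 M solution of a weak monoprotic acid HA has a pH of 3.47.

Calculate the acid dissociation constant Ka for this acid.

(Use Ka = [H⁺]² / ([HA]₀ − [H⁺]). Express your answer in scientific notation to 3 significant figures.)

[H⁺] = 10^(−pH) = 10^(−3.47) = 3.388e-04 M. For HA ⇌ H⁺ + A⁻, Ka = [H⁺][A⁻]/[HA] = [H⁺]² / ([HA]₀ − [H⁺]) = (3.388e-04)² / (0.276 − 3.388e-04) = 4.17e-07.

K_a = 4.17e-07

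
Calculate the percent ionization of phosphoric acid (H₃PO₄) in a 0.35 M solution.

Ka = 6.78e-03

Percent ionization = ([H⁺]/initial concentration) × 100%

Using Ka equilibrium: x² + Ka×x - Ka×C = 0. Solving: [H⁺] = 4.5441e-02. Percent = (4.5441e-02/0.35) × 100

Percent ionization = 13%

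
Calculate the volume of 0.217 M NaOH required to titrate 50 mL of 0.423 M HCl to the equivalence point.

At equivalence: moles acid = moles base. moles HCl = 0.423 × 50/1000 = 0.02115 mol. V_base = moles / 0.217 × 1000 = 97.5 mL.

V_{base} = 97.5 mL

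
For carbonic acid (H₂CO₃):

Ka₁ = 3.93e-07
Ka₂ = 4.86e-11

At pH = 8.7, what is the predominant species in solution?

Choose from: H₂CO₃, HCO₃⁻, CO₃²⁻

pKa₁ = 6.41, pKa₂ = 10.31. For a polyprotic acid the predominant species crosses at each pKa: below pKa_n the protonated form dominates, above it the deprotonated form does. At pH = 8.7, the predominant species is HCO₃⁻.

HCO₃⁻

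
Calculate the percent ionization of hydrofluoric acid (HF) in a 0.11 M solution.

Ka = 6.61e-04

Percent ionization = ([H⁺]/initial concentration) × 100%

Using Ka equilibrium: x² + Ka×x - Ka×C = 0. Solving: [H⁺] = 8.2029e-03. Percent = (8.2029e-03/0.11) × 100

Percent ionization = 7.46%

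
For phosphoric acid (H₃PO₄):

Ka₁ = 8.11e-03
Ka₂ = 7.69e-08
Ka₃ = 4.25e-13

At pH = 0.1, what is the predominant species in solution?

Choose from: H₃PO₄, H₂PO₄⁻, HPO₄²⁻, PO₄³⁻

pKa₁ = 2.09, pKa₂ = 7.11, pKa₃ = 12.37. For a polyprotic acid the predominant species crosses at each pKa: below pKa_n the protonated form dominates, above it the deprotonated form does. At pH = 0.1, the predominant species is H₃PO₄.

H₃PO₄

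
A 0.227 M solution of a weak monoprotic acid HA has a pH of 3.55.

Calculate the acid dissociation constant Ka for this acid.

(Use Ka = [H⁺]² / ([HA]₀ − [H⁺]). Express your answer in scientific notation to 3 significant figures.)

[H⁺] = 10^(−pH) = 10^(−3.55) = 2.818e-04 M. For HA ⇌ H⁺ + A⁻, Ka = [H⁺][A⁻]/[HA] = [H⁺]² / ([HA]₀ − [H⁺]) = (2.818e-04)² / (0.227 − 2.818e-04) = 3.50e-07.

K_a = 3.50e-07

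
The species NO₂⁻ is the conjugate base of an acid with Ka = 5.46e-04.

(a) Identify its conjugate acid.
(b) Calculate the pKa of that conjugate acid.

(a) The conjugate acid is formed by adding one H⁺ to NO₂⁻, giving HNO₂. (b) pKa = -log(Ka) = -log(5.46e-04) = 3.26.

Conjugate acid: HNO₂; pK_a = 3.26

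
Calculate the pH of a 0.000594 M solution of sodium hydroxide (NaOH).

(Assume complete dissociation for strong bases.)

[OH⁻] = 0.000594 M for strong base. pOH = -log[OH⁻] = 3.23, pH = 14 - pOH

pH = 10.77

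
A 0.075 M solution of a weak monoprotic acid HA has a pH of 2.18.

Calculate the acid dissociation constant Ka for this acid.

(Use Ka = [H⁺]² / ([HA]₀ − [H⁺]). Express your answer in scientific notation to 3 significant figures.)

[H⁺] = 10^(−pH) = 10^(−2.18) = 6.607e-03 M. For HA ⇌ H⁺ + A⁻, Ka = [H⁺][A⁻]/[HA] = [H⁺]² / ([HA]₀ − [H⁺]) = (6.607e-03)² / (0.075 − 6.607e-03) = 6.38e-04.

K_a = 6.38e-04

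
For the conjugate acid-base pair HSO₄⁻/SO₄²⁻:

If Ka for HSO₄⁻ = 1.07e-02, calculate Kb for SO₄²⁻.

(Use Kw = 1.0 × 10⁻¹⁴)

For a conjugate pair Ka × Kb = Kw, so Kb = Kw/Ka = 1.0 × 10⁻¹⁴ / 1.07e-02 = 9.35e-13.

K_b = 9.35e-13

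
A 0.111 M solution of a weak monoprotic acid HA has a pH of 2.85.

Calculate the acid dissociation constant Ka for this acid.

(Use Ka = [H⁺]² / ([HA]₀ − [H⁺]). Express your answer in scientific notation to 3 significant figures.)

[H⁺] = 10^(−pH) = 10^(−2.85) = 1.413e-03 M. For HA ⇌ H⁺ + A⁻, Ka = [H⁺][A⁻]/[HA] = [H⁺]² / ([HA]₀ − [H⁺]) = (1.413e-03)² / (0.111 − 1.413e-03) = 1.82e-05.

K_a = 1.82e-05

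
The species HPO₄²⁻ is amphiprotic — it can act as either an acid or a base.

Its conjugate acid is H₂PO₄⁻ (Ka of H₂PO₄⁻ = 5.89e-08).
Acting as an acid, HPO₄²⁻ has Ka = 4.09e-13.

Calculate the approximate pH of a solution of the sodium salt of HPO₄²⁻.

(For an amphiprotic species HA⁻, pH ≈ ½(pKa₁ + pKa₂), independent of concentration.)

pKa₁ = -log(5.89e-08) = 7.23; pKa₂ = -log(4.09e-13) = 12.39. For an amphiprotic species, pH ≈ ½(pKa₁ + pKa₂) = ½(7.23 + 12.39) = 9.81.

pH = 9.81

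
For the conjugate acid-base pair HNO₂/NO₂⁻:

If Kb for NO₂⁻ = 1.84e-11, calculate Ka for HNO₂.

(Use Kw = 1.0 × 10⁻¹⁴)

For a conjugate pair Ka × Kb = Kw, so Ka = Kw/Kb = 1.0 × 10⁻¹⁴ / 1.84e-11 = 5.43e-04.

K_a = 5.43e-04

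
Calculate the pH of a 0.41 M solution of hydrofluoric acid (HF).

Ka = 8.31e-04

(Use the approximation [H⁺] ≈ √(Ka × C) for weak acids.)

[H⁺] = √(Ka × C) = √(8.31e-04 × 0.41) = 1.8458e-02. pH = -log(1.8458e-02)

pH = 1.73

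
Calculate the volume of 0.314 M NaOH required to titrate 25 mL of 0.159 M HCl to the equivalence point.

At equivalence: moles acid = moles base. moles HCl = 0.159 × 25/1000 = 0.003975 mol. V_base = moles / 0.314 × 1000 = 12.7 mL.

V_{base} = 12.7 mL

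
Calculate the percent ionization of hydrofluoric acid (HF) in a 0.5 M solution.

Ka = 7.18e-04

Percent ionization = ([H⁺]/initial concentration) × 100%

Using Ka equilibrium: x² + Ka×x - Ka×C = 0. Solving: [H⁺] = 1.8592e-02. Percent = (1.8592e-02/0.5) × 100

Percent ionization = 3.72%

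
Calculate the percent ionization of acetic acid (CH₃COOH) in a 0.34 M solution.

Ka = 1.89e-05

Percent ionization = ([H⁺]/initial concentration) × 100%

Using Ka equilibrium: x² + Ka×x - Ka×C = 0. Solving: [H⁺] = 2.5255e-03. Percent = (2.5255e-03/0.34) × 100

Percent ionization = 0.743%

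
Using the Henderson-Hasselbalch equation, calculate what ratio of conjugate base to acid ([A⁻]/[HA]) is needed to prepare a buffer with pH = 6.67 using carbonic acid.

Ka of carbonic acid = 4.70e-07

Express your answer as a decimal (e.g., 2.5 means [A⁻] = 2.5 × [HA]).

pKa = -log(4.70e-07) = 6.3279. pH = pKa + log([A⁻]/[HA]), so log([A⁻]/[HA]) = pH − pKa = 6.67 − 6.3279 = 0.3421. [A⁻]/[HA] = 10^(0.3421) = 2.20

[A⁻]/[HA] = 2.20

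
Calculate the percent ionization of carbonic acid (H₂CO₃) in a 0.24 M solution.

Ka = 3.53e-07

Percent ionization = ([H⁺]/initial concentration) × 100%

Using Ka equilibrium: x² + Ka×x - Ka×C = 0. Solving: [H⁺] = 2.9089e-04. Percent = (2.9089e-04/0.24) × 100

Percent ionization = 0.121%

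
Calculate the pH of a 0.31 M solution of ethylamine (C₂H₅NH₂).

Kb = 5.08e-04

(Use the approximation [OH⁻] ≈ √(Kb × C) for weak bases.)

[OH⁻] = √(Kb × C) = √(5.08e-04 × 0.31) = 1.2549e-02. pOH = 1.90, pH = 14 - pOH

pH = 12.10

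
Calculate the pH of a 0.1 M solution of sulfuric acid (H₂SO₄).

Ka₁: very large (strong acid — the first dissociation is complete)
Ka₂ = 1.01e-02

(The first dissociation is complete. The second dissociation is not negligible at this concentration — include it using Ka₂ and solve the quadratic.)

First dissociation is complete: [H⁺]₀ = [HSO₄⁻]₀ = C = 0.1 M. Second dissociation HSO₄⁻ ⇌ H⁺ + SO₄²⁻: let x = [SO₄²⁻]. Ka₂ = (C + x)·x / (C − x) = 1.01e-02 → x² + (C + Ka₂)·x − Ka₂·C = 0 → x² + 0.11010·x − 1.010e-03 = 0. x = (−0.11010 + √(0.11010² + 4 × 1.010e-03)) / 2 = 8.5149e-03 M. [H⁺] = C + x = 0.1 + 8.5149e-03 = 1.0851e-01 M. pH = -log(1.0851e-01) = 0.96.

pH = 0.96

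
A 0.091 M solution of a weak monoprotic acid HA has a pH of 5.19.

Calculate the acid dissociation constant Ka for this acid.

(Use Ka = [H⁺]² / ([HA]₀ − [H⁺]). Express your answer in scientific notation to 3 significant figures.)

[H⁺] = 10^(−pH) = 10^(−5.19) = 6.457e-06 M. For HA ⇌ H⁺ + A⁻, Ka = [H⁺][A⁻]/[HA] = [H⁺]² / ([HA]₀ − [H⁺]) = (6.457e-06)² / (0.091 − 6.457e-06) = 4.58e-10.

K_a = 4.58e-10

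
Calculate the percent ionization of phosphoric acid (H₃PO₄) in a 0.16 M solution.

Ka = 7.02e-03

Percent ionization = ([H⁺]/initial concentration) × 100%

Using Ka equilibrium: x² + Ka×x - Ka×C = 0. Solving: [H⁺] = 3.0187e-02. Percent = (3.0187e-02/0.16) × 100

Percent ionization = 18.9%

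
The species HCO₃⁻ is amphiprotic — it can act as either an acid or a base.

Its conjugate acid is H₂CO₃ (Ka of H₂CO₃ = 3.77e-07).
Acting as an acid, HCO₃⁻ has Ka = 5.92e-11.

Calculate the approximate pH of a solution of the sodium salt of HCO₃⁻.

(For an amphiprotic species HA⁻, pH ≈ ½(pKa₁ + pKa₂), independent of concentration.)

pKa₁ = -log(3.77e-07) = 6.42; pKa₂ = -log(5.92e-11) = 10.23. For an amphiprotic species, pH ≈ ½(pKa₁ + pKa₂) = ½(6.42 + 10.23) = 8.33.

pH = 8.33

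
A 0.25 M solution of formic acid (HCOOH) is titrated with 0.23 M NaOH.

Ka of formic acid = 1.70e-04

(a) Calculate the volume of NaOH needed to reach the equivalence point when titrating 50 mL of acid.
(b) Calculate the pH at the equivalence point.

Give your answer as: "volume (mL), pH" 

moles acid = 0.25 × 50/1000 = 0.0125 mol; V_base = moles/0.23 × 1000 = 54.3 mL. At equivalence only the conjugate base is present: [A⁻] = 0.0125/0.104 = 1.1979e-01 M. Kb = Kw/Ka = 5.88e-11; [OH⁻] = √(Kb × [A⁻]) = 2.6545e-06; pOH = 5.58; pH = 14 - pOH = 8.42.

V = 54.3 mL, pH = 8.42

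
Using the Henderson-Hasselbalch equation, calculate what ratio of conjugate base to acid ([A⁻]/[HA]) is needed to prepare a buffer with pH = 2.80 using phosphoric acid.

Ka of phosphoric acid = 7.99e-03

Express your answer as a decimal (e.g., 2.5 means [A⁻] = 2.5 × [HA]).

pKa = -log(7.99e-03) = 2.0975. pH = pKa + log([A⁻]/[HA]), so log([A⁻]/[HA]) = pH − pKa = 2.80 − 2.0975 = 0.7025. [A⁻]/[HA] = 10^(0.7025) = 5.04

[A⁻]/[HA] = 5.04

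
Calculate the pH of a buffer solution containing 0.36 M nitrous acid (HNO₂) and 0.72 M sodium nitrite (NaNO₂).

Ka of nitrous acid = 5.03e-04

pKa = -log(5.03e-04) = 3.30. pH = pKa + log([A⁻]/[HA]) = 3.30 + log(0.72/0.36)

pH = 3.60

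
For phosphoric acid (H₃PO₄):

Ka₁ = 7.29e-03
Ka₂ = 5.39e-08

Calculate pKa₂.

pKa₂ = -log(Ka₂) = -log(5.39e-08) = 7.27.

pK_{a2} = 7.27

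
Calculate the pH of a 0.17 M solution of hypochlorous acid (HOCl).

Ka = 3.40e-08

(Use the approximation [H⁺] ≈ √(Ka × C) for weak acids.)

[H⁺] = √(Ka × C) = √(3.40e-08 × 0.17) = 7.6026e-05. pH = -log(7.6026e-05)

pH = 4.12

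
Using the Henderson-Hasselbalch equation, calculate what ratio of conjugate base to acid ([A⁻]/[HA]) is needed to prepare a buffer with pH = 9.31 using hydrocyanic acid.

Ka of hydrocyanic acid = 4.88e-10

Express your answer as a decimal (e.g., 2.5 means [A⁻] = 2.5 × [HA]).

pKa = -log(4.88e-10) = 9.3116. pH = pKa + log([A⁻]/[HA]), so log([A⁻]/[HA]) = pH − pKa = 9.31 − 9.3116 = -0.0016. [A⁻]/[HA] = 10^(-0.0016) = 0.996

[A⁻]/[HA] = 0.996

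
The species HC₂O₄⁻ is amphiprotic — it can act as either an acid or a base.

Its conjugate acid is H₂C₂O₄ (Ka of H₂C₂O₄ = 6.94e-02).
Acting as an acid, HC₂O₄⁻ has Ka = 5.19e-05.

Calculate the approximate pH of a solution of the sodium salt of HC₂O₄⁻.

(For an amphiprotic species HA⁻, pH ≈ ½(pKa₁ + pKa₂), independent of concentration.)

pKa₁ = -log(6.94e-02) = 1.16; pKa₂ = -log(5.19e-05) = 4.28. For an amphiprotic species, pH ≈ ½(pKa₁ + pKa₂) = ½(1.16 + 4.28) = 2.72.

pH = 2.72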